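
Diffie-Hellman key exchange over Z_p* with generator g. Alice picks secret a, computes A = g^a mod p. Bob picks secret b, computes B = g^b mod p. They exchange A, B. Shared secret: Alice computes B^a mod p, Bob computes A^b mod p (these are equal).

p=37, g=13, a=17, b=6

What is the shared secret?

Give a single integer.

A = 13^17 mod 37  (bits of 17 = 10001)
  bit 0 = 1: r = r^2 * 13 mod 37 = 1^2 * 13 = 1*13 = 13
  bit 1 = 0: r = r^2 mod 37 = 13^2 = 21
  bit 2 = 0: r = r^2 mod 37 = 21^2 = 34
  bit 3 = 0: r = r^2 mod 37 = 34^2 = 9
  bit 4 = 1: r = r^2 * 13 mod 37 = 9^2 * 13 = 7*13 = 17
  -> A = 17
B = 13^6 mod 37  (bits of 6 = 110)
  bit 0 = 1: r = r^2 * 13 mod 37 = 1^2 * 13 = 1*13 = 13
  bit 1 = 1: r = r^2 * 13 mod 37 = 13^2 * 13 = 21*13 = 14
  bit 2 = 0: r = r^2 mod 37 = 14^2 = 11
  -> B = 11
s = B^a = 11^17 mod 37  (bits of 17 = 10001)
  bit 0 = 1: r = r^2 * 11 mod 37 = 1^2 * 11 = 1*11 = 11
  bit 1 = 0: r = r^2 mod 37 = 11^2 = 10
  bit 2 = 0: r = r^2 mod 37 = 10^2 = 26
  bit 3 = 0: r = r^2 mod 37 = 26^2 = 10
  bit 4 = 1: r = r^2 * 11 mod 37 = 10^2 * 11 = 26*11 = 27
  -> s = B^a = 27

Answer: 27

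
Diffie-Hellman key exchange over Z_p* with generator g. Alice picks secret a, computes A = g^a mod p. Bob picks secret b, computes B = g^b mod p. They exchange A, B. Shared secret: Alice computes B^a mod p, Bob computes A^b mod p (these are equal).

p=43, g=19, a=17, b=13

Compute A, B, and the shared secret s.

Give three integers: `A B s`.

Answer: 18 20 29

Derivation:
A = 19^17 mod 43  (bits of 17 = 10001)
  bit 0 = 1: r = r^2 * 19 mod 43 = 1^2 * 19 = 1*19 = 19
  bit 1 = 0: r = r^2 mod 43 = 19^2 = 17
  bit 2 = 0: r = r^2 mod 43 = 17^2 = 31
  bit 3 = 0: r = r^2 mod 43 = 31^2 = 15
  bit 4 = 1: r = r^2 * 19 mod 43 = 15^2 * 19 = 10*19 = 18
  -> A = 18
B = 19^13 mod 43  (bits of 13 = 1101)
  bit 0 = 1: r = r^2 * 19 mod 43 = 1^2 * 19 = 1*19 = 19
  bit 1 = 1: r = r^2 * 19 mod 43 = 19^2 * 19 = 17*19 = 22
  bit 2 = 0: r = r^2 mod 43 = 22^2 = 11
  bit 3 = 1: r = r^2 * 19 mod 43 = 11^2 * 19 = 35*19 = 20
  -> B = 20
s = B^a = 20^17 mod 43  (bits of 17 = 10001)
  bit 0 = 1: r = r^2 * 20 mod 43 = 1^2 * 20 = 1*20 = 20
  bit 1 = 0: r = r^2 mod 43 = 20^2 = 13
  bit 2 = 0: r = r^2 mod 43 = 13^2 = 40
  bit 3 = 0: r = r^2 mod 43 = 40^2 = 9
  bit 4 = 1: r = r^2 * 20 mod 43 = 9^2 * 20 = 38*20 = 29
  -> s = B^a = 29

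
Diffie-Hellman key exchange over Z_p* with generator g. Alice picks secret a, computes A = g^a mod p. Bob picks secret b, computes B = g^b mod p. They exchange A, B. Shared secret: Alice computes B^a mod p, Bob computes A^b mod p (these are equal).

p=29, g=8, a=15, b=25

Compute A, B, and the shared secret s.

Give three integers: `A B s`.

Answer: 21 26 3

Derivation:
A = 8^15 mod 29  (bits of 15 = 1111)
  bit 0 = 1: r = r^2 * 8 mod 29 = 1^2 * 8 = 1*8 = 8
  bit 1 = 1: r = r^2 * 8 mod 29 = 8^2 * 8 = 6*8 = 19
  bit 2 = 1: r = r^2 * 8 mod 29 = 19^2 * 8 = 13*8 = 17
  bit 3 = 1: r = r^2 * 8 mod 29 = 17^2 * 8 = 28*8 = 21
  -> A = 21
B = 8^25 mod 29  (bits of 25 = 11001)
  bit 0 = 1: r = r^2 * 8 mod 29 = 1^2 * 8 = 1*8 = 8
  bit 1 = 1: r = r^2 * 8 mod 29 = 8^2 * 8 = 6*8 = 19
  bit 2 = 0: r = r^2 mod 29 = 19^2 = 13
  bit 3 = 0: r = r^2 mod 29 = 13^2 = 24
  bit 4 = 1: r = r^2 * 8 mod 29 = 24^2 * 8 = 25*8 = 26
  -> B = 26
s = B^a = 26^15 mod 29  (bits of 15 = 1111)
  bit 0 = 1: r = r^2 * 26 mod 29 = 1^2 * 26 = 1*26 = 26
  bit 1 = 1: r = r^2 * 26 mod 29 = 26^2 * 26 = 9*26 = 2
  bit 2 = 1: r = r^2 * 26 mod 29 = 2^2 * 26 = 4*26 = 17
  bit 3 = 1: r = r^2 * 26 mod 29 = 17^2 * 26 = 28*26 = 3
  -> s = B^a = 3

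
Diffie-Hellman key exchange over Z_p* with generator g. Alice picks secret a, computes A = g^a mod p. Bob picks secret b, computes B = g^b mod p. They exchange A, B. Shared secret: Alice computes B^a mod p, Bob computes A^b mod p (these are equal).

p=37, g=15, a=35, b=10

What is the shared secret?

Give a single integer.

A = 15^35 mod 37  (bits of 35 = 100011)
  bit 0 = 1: r = r^2 * 15 mod 37 = 1^2 * 15 = 1*15 = 15
  bit 1 = 0: r = r^2 mod 37 = 15^2 = 3
  bit 2 = 0: r = r^2 mod 37 = 3^2 = 9
  bit 3 = 0: r = r^2 mod 37 = 9^2 = 7
  bit 4 = 1: r = r^2 * 15 mod 37 = 7^2 * 15 = 12*15 = 32
  bit 5 = 1: r = r^2 * 15 mod 37 = 32^2 * 15 = 25*15 = 5
  -> A = 5
B = 15^10 mod 37  (bits of 10 = 1010)
  bit 0 = 1: r = r^2 * 15 mod 37 = 1^2 * 15 = 1*15 = 15
  bit 1 = 0: r = r^2 mod 37 = 15^2 = 3
  bit 2 = 1: r = r^2 * 15 mod 37 = 3^2 * 15 = 9*15 = 24
  bit 3 = 0: r = r^2 mod 37 = 24^2 = 21
  -> B = 21
s = B^a = 21^35 mod 37  (bits of 35 = 100011)
  bit 0 = 1: r = r^2 * 21 mod 37 = 1^2 * 21 = 1*21 = 21
  bit 1 = 0: r = r^2 mod 37 = 21^2 = 34
  bit 2 = 0: r = r^2 mod 37 = 34^2 = 9
  bit 3 = 0: r = r^2 mod 37 = 9^2 = 7
  bit 4 = 1: r = r^2 * 21 mod 37 = 7^2 * 21 = 12*21 = 30
  bit 5 = 1: r = r^2 * 21 mod 37 = 30^2 * 21 = 12*21 = 30
  -> s = B^a = 30

Answer: 30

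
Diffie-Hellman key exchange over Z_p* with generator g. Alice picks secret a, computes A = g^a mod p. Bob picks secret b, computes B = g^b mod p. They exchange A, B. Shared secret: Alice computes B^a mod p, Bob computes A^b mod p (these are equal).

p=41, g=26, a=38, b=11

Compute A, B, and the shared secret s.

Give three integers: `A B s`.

Answer: 39 12 2

Derivation:
A = 26^38 mod 41  (bits of 38 = 100110)
  bit 0 = 1: r = r^2 * 26 mod 41 = 1^2 * 26 = 1*26 = 26
  bit 1 = 0: r = r^2 mod 41 = 26^2 = 20
  bit 2 = 0: r = r^2 mod 41 = 20^2 = 31
  bit 3 = 1: r = r^2 * 26 mod 41 = 31^2 * 26 = 18*26 = 17
  bit 4 = 1: r = r^2 * 26 mod 41 = 17^2 * 26 = 2*26 = 11
  bit 5 = 0: r = r^2 mod 41 = 11^2 = 39
  -> A = 39
B = 26^11 mod 41  (bits of 11 = 1011)
  bit 0 = 1: r = r^2 * 26 mod 41 = 1^2 * 26 = 1*26 = 26
  bit 1 = 0: r = r^2 mod 41 = 26^2 = 20
  bit 2 = 1: r = r^2 * 26 mod 41 = 20^2 * 26 = 31*26 = 27
  bit 3 = 1: r = r^2 * 26 mod 41 = 27^2 * 26 = 32*26 = 12
  -> B = 12
s = B^a = 12^38 mod 41  (bits of 38 = 100110)
  bit 0 = 1: r = r^2 * 12 mod 41 = 1^2 * 12 = 1*12 = 12
  bit 1 = 0: r = r^2 mod 41 = 12^2 = 21
  bit 2 = 0: r = r^2 mod 41 = 21^2 = 31
  bit 3 = 1: r = r^2 * 12 mod 41 = 31^2 * 12 = 18*12 = 11
  bit 4 = 1: r = r^2 * 12 mod 41 = 11^2 * 12 = 39*12 = 17
  bit 5 = 0: r = r^2 mod 41 = 17^2 = 2
  -> s = B^a = 2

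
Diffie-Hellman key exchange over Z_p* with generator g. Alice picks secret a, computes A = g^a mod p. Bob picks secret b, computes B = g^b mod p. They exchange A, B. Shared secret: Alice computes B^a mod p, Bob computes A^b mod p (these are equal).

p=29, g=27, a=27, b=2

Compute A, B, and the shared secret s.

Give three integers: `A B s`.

Answer: 14 4 22

Derivation:
A = 27^27 mod 29  (bits of 27 = 11011)
  bit 0 = 1: r = r^2 * 27 mod 29 = 1^2 * 27 = 1*27 = 27
  bit 1 = 1: r = r^2 * 27 mod 29 = 27^2 * 27 = 4*27 = 21
  bit 2 = 0: r = r^2 mod 29 = 21^2 = 6
  bit 3 = 1: r = r^2 * 27 mod 29 = 6^2 * 27 = 7*27 = 15
  bit 4 = 1: r = r^2 * 27 mod 29 = 15^2 * 27 = 22*27 = 14
  -> A = 14
B = 27^2 mod 29  (bits of 2 = 10)
  bit 0 = 1: r = r^2 * 27 mod 29 = 1^2 * 27 = 1*27 = 27
  bit 1 = 0: r = r^2 mod 29 = 27^2 = 4
  -> B = 4
s = B^a = 4^27 mod 29  (bits of 27 = 11011)
  bit 0 = 1: r = r^2 * 4 mod 29 = 1^2 * 4 = 1*4 = 4
  bit 1 = 1: r = r^2 * 4 mod 29 = 4^2 * 4 = 16*4 = 6
  bit 2 = 0: r = r^2 mod 29 = 6^2 = 7
  bit 3 = 1: r = r^2 * 4 mod 29 = 7^2 * 4 = 20*4 = 22
  bit 4 = 1: r = r^2 * 4 mod 29 = 22^2 * 4 = 20*4 = 22
  -> s = B^a = 22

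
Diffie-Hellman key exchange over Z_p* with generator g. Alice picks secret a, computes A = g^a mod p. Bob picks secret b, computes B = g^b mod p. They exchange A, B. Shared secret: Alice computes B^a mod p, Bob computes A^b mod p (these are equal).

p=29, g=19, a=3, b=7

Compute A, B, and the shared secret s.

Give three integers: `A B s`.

Answer: 15 12 17

Derivation:
A = 19^3 mod 29  (bits of 3 = 11)
  bit 0 = 1: r = r^2 * 19 mod 29 = 1^2 * 19 = 1*19 = 19
  bit 1 = 1: r = r^2 * 19 mod 29 = 19^2 * 19 = 13*19 = 15
  -> A = 15
B = 19^7 mod 29  (bits of 7 = 111)
  bit 0 = 1: r = r^2 * 19 mod 29 = 1^2 * 19 = 1*19 = 19
  bit 1 = 1: r = r^2 * 19 mod 29 = 19^2 * 19 = 13*19 = 15
  bit 2 = 1: r = r^2 * 19 mod 29 = 15^2 * 19 = 22*19 = 12
  -> B = 12
s = B^a = 12^3 mod 29  (bits of 3 = 11)
  bit 0 = 1: r = r^2 * 12 mod 29 = 1^2 * 12 = 1*12 = 12
  bit 1 = 1: r = r^2 * 12 mod 29 = 12^2 * 12 = 28*12 = 17
  -> s = B^a = 17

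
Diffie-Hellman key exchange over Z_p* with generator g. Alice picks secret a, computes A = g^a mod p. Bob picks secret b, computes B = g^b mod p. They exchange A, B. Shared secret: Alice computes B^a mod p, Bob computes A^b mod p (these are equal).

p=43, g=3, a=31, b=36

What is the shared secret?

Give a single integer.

Answer: 16

Derivation:
A = 3^31 mod 43  (bits of 31 = 11111)
  bit 0 = 1: r = r^2 * 3 mod 43 = 1^2 * 3 = 1*3 = 3
  bit 1 = 1: r = r^2 * 3 mod 43 = 3^2 * 3 = 9*3 = 27
  bit 2 = 1: r = r^2 * 3 mod 43 = 27^2 * 3 = 41*3 = 37
  bit 3 = 1: r = r^2 * 3 mod 43 = 37^2 * 3 = 36*3 = 22
  bit 4 = 1: r = r^2 * 3 mod 43 = 22^2 * 3 = 11*3 = 33
  -> A = 33
B = 3^36 mod 43  (bits of 36 = 100100)
  bit 0 = 1: r = r^2 * 3 mod 43 = 1^2 * 3 = 1*3 = 3
  bit 1 = 0: r = r^2 mod 43 = 3^2 = 9
  bit 2 = 0: r = r^2 mod 43 = 9^2 = 38
  bit 3 = 1: r = r^2 * 3 mod 43 = 38^2 * 3 = 25*3 = 32
  bit 4 = 0: r = r^2 mod 43 = 32^2 = 35
  bit 5 = 0: r = r^2 mod 43 = 35^2 = 21
  -> B = 21
s = B^a = 21^31 mod 43  (bits of 31 = 11111)
  bit 0 = 1: r = r^2 * 21 mod 43 = 1^2 * 21 = 1*21 = 21
  bit 1 = 1: r = r^2 * 21 mod 43 = 21^2 * 21 = 11*21 = 16
  bit 2 = 1: r = r^2 * 21 mod 43 = 16^2 * 21 = 41*21 = 1
  bit 3 = 1: r = r^2 * 21 mod 43 = 1^2 * 21 = 1*21 = 21
  bit 4 = 1: r = r^2 * 21 mod 43 = 21^2 * 21 = 11*21 = 16
  -> s = B^a = 16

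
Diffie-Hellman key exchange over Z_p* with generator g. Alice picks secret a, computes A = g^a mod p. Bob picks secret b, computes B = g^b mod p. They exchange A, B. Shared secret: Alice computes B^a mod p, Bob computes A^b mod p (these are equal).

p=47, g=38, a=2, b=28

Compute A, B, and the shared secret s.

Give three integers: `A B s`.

Answer: 34 17 7

Derivation:
A = 38^2 mod 47  (bits of 2 = 10)
  bit 0 = 1: r = r^2 * 38 mod 47 = 1^2 * 38 = 1*38 = 38
  bit 1 = 0: r = r^2 mod 47 = 38^2 = 34
  -> A = 34
B = 38^28 mod 47  (bits of 28 = 11100)
  bit 0 = 1: r = r^2 * 38 mod 47 = 1^2 * 38 = 1*38 = 38
  bit 1 = 1: r = r^2 * 38 mod 47 = 38^2 * 38 = 34*38 = 23
  bit 2 = 1: r = r^2 * 38 mod 47 = 23^2 * 38 = 12*38 = 33
  bit 3 = 0: r = r^2 mod 47 = 33^2 = 8
  bit 4 = 0: r = r^2 mod 47 = 8^2 = 17
  -> B = 17
s = B^a = 17^2 mod 47  (bits of 2 = 10)
  bit 0 = 1: r = r^2 * 17 mod 47 = 1^2 * 17 = 1*17 = 17
  bit 1 = 0: r = r^2 mod 47 = 17^2 = 7
  -> s = B^a = 7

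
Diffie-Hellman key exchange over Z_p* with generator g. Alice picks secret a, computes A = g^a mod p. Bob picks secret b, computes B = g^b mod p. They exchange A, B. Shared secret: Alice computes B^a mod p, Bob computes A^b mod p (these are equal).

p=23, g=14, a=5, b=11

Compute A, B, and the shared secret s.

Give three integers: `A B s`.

Answer: 15 22 22

Derivation:
A = 14^5 mod 23  (bits of 5 = 101)
  bit 0 = 1: r = r^2 * 14 mod 23 = 1^2 * 14 = 1*14 = 14
  bit 1 = 0: r = r^2 mod 23 = 14^2 = 12
  bit 2 = 1: r = r^2 * 14 mod 23 = 12^2 * 14 = 6*14 = 15
  -> A = 15
B = 14^11 mod 23  (bits of 11 = 1011)
  bit 0 = 1: r = r^2 * 14 mod 23 = 1^2 * 14 = 1*14 = 14
  bit 1 = 0: r = r^2 mod 23 = 14^2 = 12
  bit 2 = 1: r = r^2 * 14 mod 23 = 12^2 * 14 = 6*14 = 15
  bit 3 = 1: r = r^2 * 14 mod 23 = 15^2 * 14 = 18*14 = 22
  -> B = 22
s = B^a = 22^5 mod 23  (bits of 5 = 101)
  bit 0 = 1: r = r^2 * 22 mod 23 = 1^2 * 22 = 1*22 = 22
  bit 1 = 0: r = r^2 mod 23 = 22^2 = 1
  bit 2 = 1: r = r^2 * 22 mod 23 = 1^2 * 22 = 1*22 = 22
  -> s = B^a = 22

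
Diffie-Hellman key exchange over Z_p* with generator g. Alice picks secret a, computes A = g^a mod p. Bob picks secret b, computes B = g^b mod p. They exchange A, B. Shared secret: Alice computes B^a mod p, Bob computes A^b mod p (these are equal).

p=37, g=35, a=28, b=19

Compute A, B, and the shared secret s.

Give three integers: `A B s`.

Answer: 12 2 12

Derivation:
A = 35^28 mod 37  (bits of 28 = 11100)
  bit 0 = 1: r = r^2 * 35 mod 37 = 1^2 * 35 = 1*35 = 35
  bit 1 = 1: r = r^2 * 35 mod 37 = 35^2 * 35 = 4*35 = 29
  bit 2 = 1: r = r^2 * 35 mod 37 = 29^2 * 35 = 27*35 = 20
  bit 3 = 0: r = r^2 mod 37 = 20^2 = 30
  bit 4 = 0: r = r^2 mod 37 = 30^2 = 12
  -> A = 12
B = 35^19 mod 37  (bits of 19 = 10011)
  bit 0 = 1: r = r^2 * 35 mod 37 = 1^2 * 35 = 1*35 = 35
  bit 1 = 0: r = r^2 mod 37 = 35^2 = 4
  bit 2 = 0: r = r^2 mod 37 = 4^2 = 16
  bit 3 = 1: r = r^2 * 35 mod 37 = 16^2 * 35 = 34*35 = 6
  bit 4 = 1: r = r^2 * 35 mod 37 = 6^2 * 35 = 36*35 = 2
  -> B = 2
s = B^a = 2^28 mod 37  (bits of 28 = 11100)
  bit 0 = 1: r = r^2 * 2 mod 37 = 1^2 * 2 = 1*2 = 2
  bit 1 = 1: r = r^2 * 2 mod 37 = 2^2 * 2 = 4*2 = 8
  bit 2 = 1: r = r^2 * 2 mod 37 = 8^2 * 2 = 27*2 = 17
  bit 3 = 0: r = r^2 mod 37 = 17^2 = 30
  bit 4 = 0: r = r^2 mod 37 = 30^2 = 12
  -> s = B^a = 12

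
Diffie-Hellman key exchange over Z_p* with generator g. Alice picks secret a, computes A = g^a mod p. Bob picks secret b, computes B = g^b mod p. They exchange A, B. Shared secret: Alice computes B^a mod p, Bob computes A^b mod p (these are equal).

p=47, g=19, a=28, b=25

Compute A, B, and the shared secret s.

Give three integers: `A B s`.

A = 19^28 mod 47  (bits of 28 = 11100)
  bit 0 = 1: r = r^2 * 19 mod 47 = 1^2 * 19 = 1*19 = 19
  bit 1 = 1: r = r^2 * 19 mod 47 = 19^2 * 19 = 32*19 = 44
  bit 2 = 1: r = r^2 * 19 mod 47 = 44^2 * 19 = 9*19 = 30
  bit 3 = 0: r = r^2 mod 47 = 30^2 = 7
  bit 4 = 0: r = r^2 mod 47 = 7^2 = 2
  -> A = 2
B = 19^25 mod 47  (bits of 25 = 11001)
  bit 0 = 1: r = r^2 * 19 mod 47 = 1^2 * 19 = 1*19 = 19
  bit 1 = 1: r = r^2 * 19 mod 47 = 19^2 * 19 = 32*19 = 44
  bit 2 = 0: r = r^2 mod 47 = 44^2 = 9
  bit 3 = 0: r = r^2 mod 47 = 9^2 = 34
  bit 4 = 1: r = r^2 * 19 mod 47 = 34^2 * 19 = 28*19 = 15
  -> B = 15
s = B^a = 15^28 mod 47  (bits of 28 = 11100)
  bit 0 = 1: r = r^2 * 15 mod 47 = 1^2 * 15 = 1*15 = 15
  bit 1 = 1: r = r^2 * 15 mod 47 = 15^2 * 15 = 37*15 = 38
  bit 2 = 1: r = r^2 * 15 mod 47 = 38^2 * 15 = 34*15 = 40
  bit 3 = 0: r = r^2 mod 47 = 40^2 = 2
  bit 4 = 0: r = r^2 mod 47 = 2^2 = 4
  -> s = B^a = 4

Answer: 2 15 4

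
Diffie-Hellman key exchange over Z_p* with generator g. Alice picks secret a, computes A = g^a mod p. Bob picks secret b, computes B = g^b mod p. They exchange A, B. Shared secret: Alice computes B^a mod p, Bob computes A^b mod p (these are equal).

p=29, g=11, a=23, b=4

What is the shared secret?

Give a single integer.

Answer: 16

Derivation:
A = 11^23 mod 29  (bits of 23 = 10111)
  bit 0 = 1: r = r^2 * 11 mod 29 = 1^2 * 11 = 1*11 = 11
  bit 1 = 0: r = r^2 mod 29 = 11^2 = 5
  bit 2 = 1: r = r^2 * 11 mod 29 = 5^2 * 11 = 25*11 = 14
  bit 3 = 1: r = r^2 * 11 mod 29 = 14^2 * 11 = 22*11 = 10
  bit 4 = 1: r = r^2 * 11 mod 29 = 10^2 * 11 = 13*11 = 27
  -> A = 27
B = 11^4 mod 29  (bits of 4 = 100)
  bit 0 = 1: r = r^2 * 11 mod 29 = 1^2 * 11 = 1*11 = 11
  bit 1 = 0: r = r^2 mod 29 = 11^2 = 5
  bit 2 = 0: r = r^2 mod 29 = 5^2 = 25
  -> B = 25
s = B^a = 25^23 mod 29  (bits of 23 = 10111)
  bit 0 = 1: r = r^2 * 25 mod 29 = 1^2 * 25 = 1*25 = 25
  bit 1 = 0: r = r^2 mod 29 = 25^2 = 16
  bit 2 = 1: r = r^2 * 25 mod 29 = 16^2 * 25 = 24*25 = 20
  bit 3 = 1: r = r^2 * 25 mod 29 = 20^2 * 25 = 23*25 = 24
  bit 4 = 1: r = r^2 * 25 mod 29 = 24^2 * 25 = 25*25 = 16
  -> s = B^a = 16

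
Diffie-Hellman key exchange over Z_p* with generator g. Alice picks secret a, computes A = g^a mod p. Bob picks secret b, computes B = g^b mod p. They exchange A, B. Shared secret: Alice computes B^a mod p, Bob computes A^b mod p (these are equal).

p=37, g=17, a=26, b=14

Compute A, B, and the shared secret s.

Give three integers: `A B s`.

Answer: 4 3 12

Derivation:
A = 17^26 mod 37  (bits of 26 = 11010)
  bit 0 = 1: r = r^2 * 17 mod 37 = 1^2 * 17 = 1*17 = 17
  bit 1 = 1: r = r^2 * 17 mod 37 = 17^2 * 17 = 30*17 = 29
  bit 2 = 0: r = r^2 mod 37 = 29^2 = 27
  bit 3 = 1: r = r^2 * 17 mod 37 = 27^2 * 17 = 26*17 = 35
  bit 4 = 0: r = r^2 mod 37 = 35^2 = 4
  -> A = 4
B = 17^14 mod 37  (bits of 14 = 1110)
  bit 0 = 1: r = r^2 * 17 mod 37 = 1^2 * 17 = 1*17 = 17
  bit 1 = 1: r = r^2 * 17 mod 37 = 17^2 * 17 = 30*17 = 29
  bit 2 = 1: r = r^2 * 17 mod 37 = 29^2 * 17 = 27*17 = 15
  bit 3 = 0: r = r^2 mod 37 = 15^2 = 3
  -> B = 3
s = B^a = 3^26 mod 37  (bits of 26 = 11010)
  bit 0 = 1: r = r^2 * 3 mod 37 = 1^2 * 3 = 1*3 = 3
  bit 1 = 1: r = r^2 * 3 mod 37 = 3^2 * 3 = 9*3 = 27
  bit 2 = 0: r = r^2 mod 37 = 27^2 = 26
  bit 3 = 1: r = r^2 * 3 mod 37 = 26^2 * 3 = 10*3 = 30
  bit 4 = 0: r = r^2 mod 37 = 30^2 = 12
  -> s = B^a = 12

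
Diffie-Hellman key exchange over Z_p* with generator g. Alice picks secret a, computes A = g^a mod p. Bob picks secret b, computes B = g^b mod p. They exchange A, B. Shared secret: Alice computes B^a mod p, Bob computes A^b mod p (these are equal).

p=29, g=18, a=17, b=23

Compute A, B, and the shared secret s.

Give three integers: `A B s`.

A = 18^17 mod 29  (bits of 17 = 10001)
  bit 0 = 1: r = r^2 * 18 mod 29 = 1^2 * 18 = 1*18 = 18
  bit 1 = 0: r = r^2 mod 29 = 18^2 = 5
  bit 2 = 0: r = r^2 mod 29 = 5^2 = 25
  bit 3 = 0: r = r^2 mod 29 = 25^2 = 16
  bit 4 = 1: r = r^2 * 18 mod 29 = 16^2 * 18 = 24*18 = 26
  -> A = 26
B = 18^23 mod 29  (bits of 23 = 10111)
  bit 0 = 1: r = r^2 * 18 mod 29 = 1^2 * 18 = 1*18 = 18
  bit 1 = 0: r = r^2 mod 29 = 18^2 = 5
  bit 2 = 1: r = r^2 * 18 mod 29 = 5^2 * 18 = 25*18 = 15
  bit 3 = 1: r = r^2 * 18 mod 29 = 15^2 * 18 = 22*18 = 19
  bit 4 = 1: r = r^2 * 18 mod 29 = 19^2 * 18 = 13*18 = 2
  -> B = 2
s = B^a = 2^17 mod 29  (bits of 17 = 10001)
  bit 0 = 1: r = r^2 * 2 mod 29 = 1^2 * 2 = 1*2 = 2
  bit 1 = 0: r = r^2 mod 29 = 2^2 = 4
  bit 2 = 0: r = r^2 mod 29 = 4^2 = 16
  bit 3 = 0: r = r^2 mod 29 = 16^2 = 24
  bit 4 = 1: r = r^2 * 2 mod 29 = 24^2 * 2 = 25*2 = 21
  -> s = B^a = 21

Answer: 26 2 21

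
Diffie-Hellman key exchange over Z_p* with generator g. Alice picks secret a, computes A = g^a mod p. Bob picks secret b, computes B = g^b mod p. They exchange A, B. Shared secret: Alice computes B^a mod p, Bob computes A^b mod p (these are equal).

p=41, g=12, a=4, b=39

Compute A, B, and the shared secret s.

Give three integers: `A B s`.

Answer: 31 24 4

Derivation:
A = 12^4 mod 41  (bits of 4 = 100)
  bit 0 = 1: r = r^2 * 12 mod 41 = 1^2 * 12 = 1*12 = 12
  bit 1 = 0: r = r^2 mod 41 = 12^2 = 21
  bit 2 = 0: r = r^2 mod 41 = 21^2 = 31
  -> A = 31
B = 12^39 mod 41  (bits of 39 = 100111)
  bit 0 = 1: r = r^2 * 12 mod 41 = 1^2 * 12 = 1*12 = 12
  bit 1 = 0: r = r^2 mod 41 = 12^2 = 21
  bit 2 = 0: r = r^2 mod 41 = 21^2 = 31
  bit 3 = 1: r = r^2 * 12 mod 41 = 31^2 * 12 = 18*12 = 11
  bit 4 = 1: r = r^2 * 12 mod 41 = 11^2 * 12 = 39*12 = 17
  bit 5 = 1: r = r^2 * 12 mod 41 = 17^2 * 12 = 2*12 = 24
  -> B = 24
s = B^a = 24^4 mod 41  (bits of 4 = 100)
  bit 0 = 1: r = r^2 * 24 mod 41 = 1^2 * 24 = 1*24 = 24
  bit 1 = 0: r = r^2 mod 41 = 24^2 = 2
  bit 2 = 0: r = r^2 mod 41 = 2^2 = 4
  -> s = B^a = 4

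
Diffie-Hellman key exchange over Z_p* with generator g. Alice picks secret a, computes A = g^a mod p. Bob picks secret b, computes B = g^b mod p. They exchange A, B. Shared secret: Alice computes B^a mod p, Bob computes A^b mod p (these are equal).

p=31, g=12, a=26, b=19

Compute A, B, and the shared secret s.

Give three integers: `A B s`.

A = 12^26 mod 31  (bits of 26 = 11010)
  bit 0 = 1: r = r^2 * 12 mod 31 = 1^2 * 12 = 1*12 = 12
  bit 1 = 1: r = r^2 * 12 mod 31 = 12^2 * 12 = 20*12 = 23
  bit 2 = 0: r = r^2 mod 31 = 23^2 = 2
  bit 3 = 1: r = r^2 * 12 mod 31 = 2^2 * 12 = 4*12 = 17
  bit 4 = 0: r = r^2 mod 31 = 17^2 = 10
  -> A = 10
B = 12^19 mod 31  (bits of 19 = 10011)
  bit 0 = 1: r = r^2 * 12 mod 31 = 1^2 * 12 = 1*12 = 12
  bit 1 = 0: r = r^2 mod 31 = 12^2 = 20
  bit 2 = 0: r = r^2 mod 31 = 20^2 = 28
  bit 3 = 1: r = r^2 * 12 mod 31 = 28^2 * 12 = 9*12 = 15
  bit 4 = 1: r = r^2 * 12 mod 31 = 15^2 * 12 = 8*12 = 3
  -> B = 3
s = B^a = 3^26 mod 31  (bits of 26 = 11010)
  bit 0 = 1: r = r^2 * 3 mod 31 = 1^2 * 3 = 1*3 = 3
  bit 1 = 1: r = r^2 * 3 mod 31 = 3^2 * 3 = 9*3 = 27
  bit 2 = 0: r = r^2 mod 31 = 27^2 = 16
  bit 3 = 1: r = r^2 * 3 mod 31 = 16^2 * 3 = 8*3 = 24
  bit 4 = 0: r = r^2 mod 31 = 24^2 = 18
  -> s = B^a = 18

Answer: 10 3 18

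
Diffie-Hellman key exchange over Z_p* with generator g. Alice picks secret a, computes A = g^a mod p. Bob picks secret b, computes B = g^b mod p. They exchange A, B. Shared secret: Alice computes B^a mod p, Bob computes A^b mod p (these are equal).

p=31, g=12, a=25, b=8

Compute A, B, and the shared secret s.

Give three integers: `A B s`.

A = 12^25 mod 31  (bits of 25 = 11001)
  bit 0 = 1: r = r^2 * 12 mod 31 = 1^2 * 12 = 1*12 = 12
  bit 1 = 1: r = r^2 * 12 mod 31 = 12^2 * 12 = 20*12 = 23
  bit 2 = 0: r = r^2 mod 31 = 23^2 = 2
  bit 3 = 0: r = r^2 mod 31 = 2^2 = 4
  bit 4 = 1: r = r^2 * 12 mod 31 = 4^2 * 12 = 16*12 = 6
  -> A = 6
B = 12^8 mod 31  (bits of 8 = 1000)
  bit 0 = 1: r = r^2 * 12 mod 31 = 1^2 * 12 = 1*12 = 12
  bit 1 = 0: r = r^2 mod 31 = 12^2 = 20
  bit 2 = 0: r = r^2 mod 31 = 20^2 = 28
  bit 3 = 0: r = r^2 mod 31 = 28^2 = 9
  -> B = 9
s = B^a = 9^25 mod 31  (bits of 25 = 11001)
  bit 0 = 1: r = r^2 * 9 mod 31 = 1^2 * 9 = 1*9 = 9
  bit 1 = 1: r = r^2 * 9 mod 31 = 9^2 * 9 = 19*9 = 16
  bit 2 = 0: r = r^2 mod 31 = 16^2 = 8
  bit 3 = 0: r = r^2 mod 31 = 8^2 = 2
  bit 4 = 1: r = r^2 * 9 mod 31 = 2^2 * 9 = 4*9 = 5
  -> s = B^a = 5

Answer: 6 9 5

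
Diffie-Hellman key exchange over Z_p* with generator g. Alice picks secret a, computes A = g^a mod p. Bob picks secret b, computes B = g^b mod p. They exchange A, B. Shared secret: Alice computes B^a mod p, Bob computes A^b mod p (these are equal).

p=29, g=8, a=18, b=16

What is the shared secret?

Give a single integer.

A = 8^18 mod 29  (bits of 18 = 10010)
  bit 0 = 1: r = r^2 * 8 mod 29 = 1^2 * 8 = 1*8 = 8
  bit 1 = 0: r = r^2 mod 29 = 8^2 = 6
  bit 2 = 0: r = r^2 mod 29 = 6^2 = 7
  bit 3 = 1: r = r^2 * 8 mod 29 = 7^2 * 8 = 20*8 = 15
  bit 4 = 0: r = r^2 mod 29 = 15^2 = 22
  -> A = 22
B = 8^16 mod 29  (bits of 16 = 10000)
  bit 0 = 1: r = r^2 * 8 mod 29 = 1^2 * 8 = 1*8 = 8
  bit 1 = 0: r = r^2 mod 29 = 8^2 = 6
  bit 2 = 0: r = r^2 mod 29 = 6^2 = 7
  bit 3 = 0: r = r^2 mod 29 = 7^2 = 20
  bit 4 = 0: r = r^2 mod 29 = 20^2 = 23
  -> B = 23
s = B^a = 23^18 mod 29  (bits of 18 = 10010)
  bit 0 = 1: r = r^2 * 23 mod 29 = 1^2 * 23 = 1*23 = 23
  bit 1 = 0: r = r^2 mod 29 = 23^2 = 7
  bit 2 = 0: r = r^2 mod 29 = 7^2 = 20
  bit 3 = 1: r = r^2 * 23 mod 29 = 20^2 * 23 = 23*23 = 7
  bit 4 = 0: r = r^2 mod 29 = 7^2 = 20
  -> s = B^a = 20

Answer: 20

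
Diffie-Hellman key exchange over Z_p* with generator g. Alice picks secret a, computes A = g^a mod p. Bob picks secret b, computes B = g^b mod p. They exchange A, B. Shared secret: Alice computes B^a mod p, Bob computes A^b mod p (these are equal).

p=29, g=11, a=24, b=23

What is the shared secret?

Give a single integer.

A = 11^24 mod 29  (bits of 24 = 11000)
  bit 0 = 1: r = r^2 * 11 mod 29 = 1^2 * 11 = 1*11 = 11
  bit 1 = 1: r = r^2 * 11 mod 29 = 11^2 * 11 = 5*11 = 26
  bit 2 = 0: r = r^2 mod 29 = 26^2 = 9
  bit 3 = 0: r = r^2 mod 29 = 9^2 = 23
  bit 4 = 0: r = r^2 mod 29 = 23^2 = 7
  -> A = 7
B = 11^23 mod 29  (bits of 23 = 10111)
  bit 0 = 1: r = r^2 * 11 mod 29 = 1^2 * 11 = 1*11 = 11
  bit 1 = 0: r = r^2 mod 29 = 11^2 = 5
  bit 2 = 1: r = r^2 * 11 mod 29 = 5^2 * 11 = 25*11 = 14
  bit 3 = 1: r = r^2 * 11 mod 29 = 14^2 * 11 = 22*11 = 10
  bit 4 = 1: r = r^2 * 11 mod 29 = 10^2 * 11 = 13*11 = 27
  -> B = 27
s = B^a = 27^24 mod 29  (bits of 24 = 11000)
  bit 0 = 1: r = r^2 * 27 mod 29 = 1^2 * 27 = 1*27 = 27
  bit 1 = 1: r = r^2 * 27 mod 29 = 27^2 * 27 = 4*27 = 21
  bit 2 = 0: r = r^2 mod 29 = 21^2 = 6
  bit 3 = 0: r = r^2 mod 29 = 6^2 = 7
  bit 4 = 0: r = r^2 mod 29 = 7^2 = 20
  -> s = B^a = 20

Answer: 20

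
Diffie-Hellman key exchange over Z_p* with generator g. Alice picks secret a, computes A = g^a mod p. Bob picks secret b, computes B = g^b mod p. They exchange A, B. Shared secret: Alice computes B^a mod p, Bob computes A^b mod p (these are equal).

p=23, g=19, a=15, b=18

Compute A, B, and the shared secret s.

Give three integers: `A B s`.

A = 19^15 mod 23  (bits of 15 = 1111)
  bit 0 = 1: r = r^2 * 19 mod 23 = 1^2 * 19 = 1*19 = 19
  bit 1 = 1: r = r^2 * 19 mod 23 = 19^2 * 19 = 16*19 = 5
  bit 2 = 1: r = r^2 * 19 mod 23 = 5^2 * 19 = 2*19 = 15
  bit 3 = 1: r = r^2 * 19 mod 23 = 15^2 * 19 = 18*19 = 20
  -> A = 20
B = 19^18 mod 23  (bits of 18 = 10010)
  bit 0 = 1: r = r^2 * 19 mod 23 = 1^2 * 19 = 1*19 = 19
  bit 1 = 0: r = r^2 mod 23 = 19^2 = 16
  bit 2 = 0: r = r^2 mod 23 = 16^2 = 3
  bit 3 = 1: r = r^2 * 19 mod 23 = 3^2 * 19 = 9*19 = 10
  bit 4 = 0: r = r^2 mod 23 = 10^2 = 8
  -> B = 8
s = B^a = 8^15 mod 23  (bits of 15 = 1111)
  bit 0 = 1: r = r^2 * 8 mod 23 = 1^2 * 8 = 1*8 = 8
  bit 1 = 1: r = r^2 * 8 mod 23 = 8^2 * 8 = 18*8 = 6
  bit 2 = 1: r = r^2 * 8 mod 23 = 6^2 * 8 = 13*8 = 12
  bit 3 = 1: r = r^2 * 8 mod 23 = 12^2 * 8 = 6*8 = 2
  -> s = B^a = 2

Answer: 20 8 2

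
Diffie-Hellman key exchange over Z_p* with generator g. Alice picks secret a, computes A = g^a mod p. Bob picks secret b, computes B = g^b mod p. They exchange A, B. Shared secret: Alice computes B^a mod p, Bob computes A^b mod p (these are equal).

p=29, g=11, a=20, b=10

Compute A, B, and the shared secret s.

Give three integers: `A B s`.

Answer: 20 22 25

Derivation:
A = 11^20 mod 29  (bits of 20 = 10100)
  bit 0 = 1: r = r^2 * 11 mod 29 = 1^2 * 11 = 1*11 = 11
  bit 1 = 0: r = r^2 mod 29 = 11^2 = 5
  bit 2 = 1: r = r^2 * 11 mod 29 = 5^2 * 11 = 25*11 = 14
  bit 3 = 0: r = r^2 mod 29 = 14^2 = 22
  bit 4 = 0: r = r^2 mod 29 = 22^2 = 20
  -> A = 20
B = 11^10 mod 29  (bits of 10 = 1010)
  bit 0 = 1: r = r^2 * 11 mod 29 = 1^2 * 11 = 1*11 = 11
  bit 1 = 0: r = r^2 mod 29 = 11^2 = 5
  bit 2 = 1: r = r^2 * 11 mod 29 = 5^2 * 11 = 25*11 = 14
  bit 3 = 0: r = r^2 mod 29 = 14^2 = 22
  -> B = 22
s = B^a = 22^20 mod 29  (bits of 20 = 10100)
  bit 0 = 1: r = r^2 * 22 mod 29 = 1^2 * 22 = 1*22 = 22
  bit 1 = 0: r = r^2 mod 29 = 22^2 = 20
  bit 2 = 1: r = r^2 * 22 mod 29 = 20^2 * 22 = 23*22 = 13
  bit 3 = 0: r = r^2 mod 29 = 13^2 = 24
  bit 4 = 0: r = r^2 mod 29 = 24^2 = 25
  -> s = B^a = 25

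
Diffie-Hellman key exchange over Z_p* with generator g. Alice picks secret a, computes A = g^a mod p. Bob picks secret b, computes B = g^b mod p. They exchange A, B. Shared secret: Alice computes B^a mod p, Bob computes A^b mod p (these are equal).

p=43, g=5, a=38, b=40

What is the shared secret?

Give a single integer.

Answer: 13

Derivation:
A = 5^38 mod 43  (bits of 38 = 100110)
  bit 0 = 1: r = r^2 * 5 mod 43 = 1^2 * 5 = 1*5 = 5
  bit 1 = 0: r = r^2 mod 43 = 5^2 = 25
  bit 2 = 0: r = r^2 mod 43 = 25^2 = 23
  bit 3 = 1: r = r^2 * 5 mod 43 = 23^2 * 5 = 13*5 = 22
  bit 4 = 1: r = r^2 * 5 mod 43 = 22^2 * 5 = 11*5 = 12
  bit 5 = 0: r = r^2 mod 43 = 12^2 = 15
  -> A = 15
B = 5^40 mod 43  (bits of 40 = 101000)
  bit 0 = 1: r = r^2 * 5 mod 43 = 1^2 * 5 = 1*5 = 5
  bit 1 = 0: r = r^2 mod 43 = 5^2 = 25
  bit 2 = 1: r = r^2 * 5 mod 43 = 25^2 * 5 = 23*5 = 29
  bit 3 = 0: r = r^2 mod 43 = 29^2 = 24
  bit 4 = 0: r = r^2 mod 43 = 24^2 = 17
  bit 5 = 0: r = r^2 mod 43 = 17^2 = 31
  -> B = 31
s = B^a = 31^38 mod 43  (bits of 38 = 100110)
  bit 0 = 1: r = r^2 * 31 mod 43 = 1^2 * 31 = 1*31 = 31
  bit 1 = 0: r = r^2 mod 43 = 31^2 = 15
  bit 2 = 0: r = r^2 mod 43 = 15^2 = 10
  bit 3 = 1: r = r^2 * 31 mod 43 = 10^2 * 31 = 14*31 = 4
  bit 4 = 1: r = r^2 * 31 mod 43 = 4^2 * 31 = 16*31 = 23
  bit 5 = 0: r = r^2 mod 43 = 23^2 = 13
  -> s = B^a = 13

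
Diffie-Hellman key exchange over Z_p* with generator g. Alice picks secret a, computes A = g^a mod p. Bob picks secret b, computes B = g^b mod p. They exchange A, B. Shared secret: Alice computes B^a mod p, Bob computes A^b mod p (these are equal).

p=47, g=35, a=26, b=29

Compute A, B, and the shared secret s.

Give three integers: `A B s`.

A = 35^26 mod 47  (bits of 26 = 11010)
  bit 0 = 1: r = r^2 * 35 mod 47 = 1^2 * 35 = 1*35 = 35
  bit 1 = 1: r = r^2 * 35 mod 47 = 35^2 * 35 = 3*35 = 11
  bit 2 = 0: r = r^2 mod 47 = 11^2 = 27
  bit 3 = 1: r = r^2 * 35 mod 47 = 27^2 * 35 = 24*35 = 41
  bit 4 = 0: r = r^2 mod 47 = 41^2 = 36
  -> A = 36
B = 35^29 mod 47  (bits of 29 = 11101)
  bit 0 = 1: r = r^2 * 35 mod 47 = 1^2 * 35 = 1*35 = 35
  bit 1 = 1: r = r^2 * 35 mod 47 = 35^2 * 35 = 3*35 = 11
  bit 2 = 1: r = r^2 * 35 mod 47 = 11^2 * 35 = 27*35 = 5
  bit 3 = 0: r = r^2 mod 47 = 5^2 = 25
  bit 4 = 1: r = r^2 * 35 mod 47 = 25^2 * 35 = 14*35 = 20
  -> B = 20
s = B^a = 20^26 mod 47  (bits of 26 = 11010)
  bit 0 = 1: r = r^2 * 20 mod 47 = 1^2 * 20 = 1*20 = 20
  bit 1 = 1: r = r^2 * 20 mod 47 = 20^2 * 20 = 24*20 = 10
  bit 2 = 0: r = r^2 mod 47 = 10^2 = 6
  bit 3 = 1: r = r^2 * 20 mod 47 = 6^2 * 20 = 36*20 = 15
  bit 4 = 0: r = r^2 mod 47 = 15^2 = 37
  -> s = B^a = 37

Answer: 36 20 37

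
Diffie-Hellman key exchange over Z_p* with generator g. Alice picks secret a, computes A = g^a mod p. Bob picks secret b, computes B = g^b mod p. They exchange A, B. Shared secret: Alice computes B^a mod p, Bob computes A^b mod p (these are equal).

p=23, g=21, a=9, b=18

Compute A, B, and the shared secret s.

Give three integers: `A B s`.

A = 21^9 mod 23  (bits of 9 = 1001)
  bit 0 = 1: r = r^2 * 21 mod 23 = 1^2 * 21 = 1*21 = 21
  bit 1 = 0: r = r^2 mod 23 = 21^2 = 4
  bit 2 = 0: r = r^2 mod 23 = 4^2 = 16
  bit 3 = 1: r = r^2 * 21 mod 23 = 16^2 * 21 = 3*21 = 17
  -> A = 17
B = 21^18 mod 23  (bits of 18 = 10010)
  bit 0 = 1: r = r^2 * 21 mod 23 = 1^2 * 21 = 1*21 = 21
  bit 1 = 0: r = r^2 mod 23 = 21^2 = 4
  bit 2 = 0: r = r^2 mod 23 = 4^2 = 16
  bit 3 = 1: r = r^2 * 21 mod 23 = 16^2 * 21 = 3*21 = 17
  bit 4 = 0: r = r^2 mod 23 = 17^2 = 13
  -> B = 13
s = B^a = 13^9 mod 23  (bits of 9 = 1001)
  bit 0 = 1: r = r^2 * 13 mod 23 = 1^2 * 13 = 1*13 = 13
  bit 1 = 0: r = r^2 mod 23 = 13^2 = 8
  bit 2 = 0: r = r^2 mod 23 = 8^2 = 18
  bit 3 = 1: r = r^2 * 13 mod 23 = 18^2 * 13 = 2*13 = 3
  -> s = B^a = 3

Answer: 17 13 3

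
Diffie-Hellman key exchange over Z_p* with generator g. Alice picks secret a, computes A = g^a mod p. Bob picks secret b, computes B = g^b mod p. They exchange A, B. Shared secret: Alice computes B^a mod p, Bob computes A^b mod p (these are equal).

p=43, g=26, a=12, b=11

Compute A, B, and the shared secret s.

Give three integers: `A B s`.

A = 26^12 mod 43  (bits of 12 = 1100)
  bit 0 = 1: r = r^2 * 26 mod 43 = 1^2 * 26 = 1*26 = 26
  bit 1 = 1: r = r^2 * 26 mod 43 = 26^2 * 26 = 31*26 = 32
  bit 2 = 0: r = r^2 mod 43 = 32^2 = 35
  bit 3 = 0: r = r^2 mod 43 = 35^2 = 21
  -> A = 21
B = 26^11 mod 43  (bits of 11 = 1011)
  bit 0 = 1: r = r^2 * 26 mod 43 = 1^2 * 26 = 1*26 = 26
  bit 1 = 0: r = r^2 mod 43 = 26^2 = 31
  bit 2 = 1: r = r^2 * 26 mod 43 = 31^2 * 26 = 15*26 = 3
  bit 3 = 1: r = r^2 * 26 mod 43 = 3^2 * 26 = 9*26 = 19
  -> B = 19
s = B^a = 19^12 mod 43  (bits of 12 = 1100)
  bit 0 = 1: r = r^2 * 19 mod 43 = 1^2 * 19 = 1*19 = 19
  bit 1 = 1: r = r^2 * 19 mod 43 = 19^2 * 19 = 17*19 = 22
  bit 2 = 0: r = r^2 mod 43 = 22^2 = 11
  bit 3 = 0: r = r^2 mod 43 = 11^2 = 35
  -> s = B^a = 35

Answer: 21 19 35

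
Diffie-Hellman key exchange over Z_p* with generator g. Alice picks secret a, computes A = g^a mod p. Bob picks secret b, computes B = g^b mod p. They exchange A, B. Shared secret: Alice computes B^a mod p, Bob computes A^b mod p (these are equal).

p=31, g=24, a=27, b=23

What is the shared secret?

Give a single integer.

A = 24^27 mod 31  (bits of 27 = 11011)
  bit 0 = 1: r = r^2 * 24 mod 31 = 1^2 * 24 = 1*24 = 24
  bit 1 = 1: r = r^2 * 24 mod 31 = 24^2 * 24 = 18*24 = 29
  bit 2 = 0: r = r^2 mod 31 = 29^2 = 4
  bit 3 = 1: r = r^2 * 24 mod 31 = 4^2 * 24 = 16*24 = 12
  bit 4 = 1: r = r^2 * 24 mod 31 = 12^2 * 24 = 20*24 = 15
  -> A = 15
B = 24^23 mod 31  (bits of 23 = 10111)
  bit 0 = 1: r = r^2 * 24 mod 31 = 1^2 * 24 = 1*24 = 24
  bit 1 = 0: r = r^2 mod 31 = 24^2 = 18
  bit 2 = 1: r = r^2 * 24 mod 31 = 18^2 * 24 = 14*24 = 26
  bit 3 = 1: r = r^2 * 24 mod 31 = 26^2 * 24 = 25*24 = 11
  bit 4 = 1: r = r^2 * 24 mod 31 = 11^2 * 24 = 28*24 = 21
  -> B = 21
s = B^a = 21^27 mod 31  (bits of 27 = 11011)
  bit 0 = 1: r = r^2 * 21 mod 31 = 1^2 * 21 = 1*21 = 21
  bit 1 = 1: r = r^2 * 21 mod 31 = 21^2 * 21 = 7*21 = 23
  bit 2 = 0: r = r^2 mod 31 = 23^2 = 2
  bit 3 = 1: r = r^2 * 21 mod 31 = 2^2 * 21 = 4*21 = 22
  bit 4 = 1: r = r^2 * 21 mod 31 = 22^2 * 21 = 19*21 = 27
  -> s = B^a = 27

Answer: 27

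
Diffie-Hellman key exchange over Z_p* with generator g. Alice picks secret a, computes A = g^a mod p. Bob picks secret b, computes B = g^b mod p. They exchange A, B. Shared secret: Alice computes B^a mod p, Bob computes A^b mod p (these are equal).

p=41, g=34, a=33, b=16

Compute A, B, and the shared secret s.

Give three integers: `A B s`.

Answer: 12 16 37

Derivation:
A = 34^33 mod 41  (bits of 33 = 100001)
  bit 0 = 1: r = r^2 * 34 mod 41 = 1^2 * 34 = 1*34 = 34
  bit 1 = 0: r = r^2 mod 41 = 34^2 = 8
  bit 2 = 0: r = r^2 mod 41 = 8^2 = 23
  bit 3 = 0: r = r^2 mod 41 = 23^2 = 37
  bit 4 = 0: r = r^2 mod 41 = 37^2 = 16
  bit 5 = 1: r = r^2 * 34 mod 41 = 16^2 * 34 = 10*34 = 12
  -> A = 12
B = 34^16 mod 41  (bits of 16 = 10000)
  bit 0 = 1: r = r^2 * 34 mod 41 = 1^2 * 34 = 1*34 = 34
  bit 1 = 0: r = r^2 mod 41 = 34^2 = 8
  bit 2 = 0: r = r^2 mod 41 = 8^2 = 23
  bit 3 = 0: r = r^2 mod 41 = 23^2 = 37
  bit 4 = 0: r = r^2 mod 41 = 37^2 = 16
  -> B = 16
s = B^a = 16^33 mod 41  (bits of 33 = 100001)
  bit 0 = 1: r = r^2 * 16 mod 41 = 1^2 * 16 = 1*16 = 16
  bit 1 = 0: r = r^2 mod 41 = 16^2 = 10
  bit 2 = 0: r = r^2 mod 41 = 10^2 = 18
  bit 3 = 0: r = r^2 mod 41 = 18^2 = 37
  bit 4 = 0: r = r^2 mod 41 = 37^2 = 16
  bit 5 = 1: r = r^2 * 16 mod 41 = 16^2 * 16 = 10*16 = 37
  -> s = B^a = 37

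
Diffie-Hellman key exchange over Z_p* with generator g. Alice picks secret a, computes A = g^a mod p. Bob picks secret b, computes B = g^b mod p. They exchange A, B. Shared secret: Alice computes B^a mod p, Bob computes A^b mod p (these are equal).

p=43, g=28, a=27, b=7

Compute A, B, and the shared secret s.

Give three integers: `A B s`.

A = 28^27 mod 43  (bits of 27 = 11011)
  bit 0 = 1: r = r^2 * 28 mod 43 = 1^2 * 28 = 1*28 = 28
  bit 1 = 1: r = r^2 * 28 mod 43 = 28^2 * 28 = 10*28 = 22
  bit 2 = 0: r = r^2 mod 43 = 22^2 = 11
  bit 3 = 1: r = r^2 * 28 mod 43 = 11^2 * 28 = 35*28 = 34
  bit 4 = 1: r = r^2 * 28 mod 43 = 34^2 * 28 = 38*28 = 32
  -> A = 32
B = 28^7 mod 43  (bits of 7 = 111)
  bit 0 = 1: r = r^2 * 28 mod 43 = 1^2 * 28 = 1*28 = 28
  bit 1 = 1: r = r^2 * 28 mod 43 = 28^2 * 28 = 10*28 = 22
  bit 2 = 1: r = r^2 * 28 mod 43 = 22^2 * 28 = 11*28 = 7
  -> B = 7
s = B^a = 7^27 mod 43  (bits of 27 = 11011)
  bit 0 = 1: r = r^2 * 7 mod 43 = 1^2 * 7 = 1*7 = 7
  bit 1 = 1: r = r^2 * 7 mod 43 = 7^2 * 7 = 6*7 = 42
  bit 2 = 0: r = r^2 mod 43 = 42^2 = 1
  bit 3 = 1: r = r^2 * 7 mod 43 = 1^2 * 7 = 1*7 = 7
  bit 4 = 1: r = r^2 * 7 mod 43 = 7^2 * 7 = 6*7 = 42
  -> s = B^a = 42

Answer: 32 7 42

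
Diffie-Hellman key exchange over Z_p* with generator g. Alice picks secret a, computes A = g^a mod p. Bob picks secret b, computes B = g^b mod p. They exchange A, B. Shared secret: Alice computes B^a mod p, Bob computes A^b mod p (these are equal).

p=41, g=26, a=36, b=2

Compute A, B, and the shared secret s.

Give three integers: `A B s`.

Answer: 4 20 16

Derivation:
A = 26^36 mod 41  (bits of 36 = 100100)
  bit 0 = 1: r = r^2 * 26 mod 41 = 1^2 * 26 = 1*26 = 26
  bit 1 = 0: r = r^2 mod 41 = 26^2 = 20
  bit 2 = 0: r = r^2 mod 41 = 20^2 = 31
  bit 3 = 1: r = r^2 * 26 mod 41 = 31^2 * 26 = 18*26 = 17
  bit 4 = 0: r = r^2 mod 41 = 17^2 = 2
  bit 5 = 0: r = r^2 mod 41 = 2^2 = 4
  -> A = 4
B = 26^2 mod 41  (bits of 2 = 10)
  bit 0 = 1: r = r^2 * 26 mod 41 = 1^2 * 26 = 1*26 = 26
  bit 1 = 0: r = r^2 mod 41 = 26^2 = 20
  -> B = 20
s = B^a = 20^36 mod 41  (bits of 36 = 100100)
  bit 0 = 1: r = r^2 * 20 mod 41 = 1^2 * 20 = 1*20 = 20
  bit 1 = 0: r = r^2 mod 41 = 20^2 = 31
  bit 2 = 0: r = r^2 mod 41 = 31^2 = 18
  bit 3 = 1: r = r^2 * 20 mod 41 = 18^2 * 20 = 37*20 = 2
  bit 4 = 0: r = r^2 mod 41 = 2^2 = 4
  bit 5 = 0: r = r^2 mod 41 = 4^2 = 16
  -> s = B^a = 16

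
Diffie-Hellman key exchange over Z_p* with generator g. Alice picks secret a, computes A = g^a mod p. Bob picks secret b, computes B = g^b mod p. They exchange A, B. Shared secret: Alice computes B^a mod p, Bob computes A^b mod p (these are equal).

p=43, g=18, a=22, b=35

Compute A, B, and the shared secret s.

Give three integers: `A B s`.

A = 18^22 mod 43  (bits of 22 = 10110)
  bit 0 = 1: r = r^2 * 18 mod 43 = 1^2 * 18 = 1*18 = 18
  bit 1 = 0: r = r^2 mod 43 = 18^2 = 23
  bit 2 = 1: r = r^2 * 18 mod 43 = 23^2 * 18 = 13*18 = 19
  bit 3 = 1: r = r^2 * 18 mod 43 = 19^2 * 18 = 17*18 = 5
  bit 4 = 0: r = r^2 mod 43 = 5^2 = 25
  -> A = 25
B = 18^35 mod 43  (bits of 35 = 100011)
  bit 0 = 1: r = r^2 * 18 mod 43 = 1^2 * 18 = 1*18 = 18
  bit 1 = 0: r = r^2 mod 43 = 18^2 = 23
  bit 2 = 0: r = r^2 mod 43 = 23^2 = 13
  bit 3 = 0: r = r^2 mod 43 = 13^2 = 40
  bit 4 = 1: r = r^2 * 18 mod 43 = 40^2 * 18 = 9*18 = 33
  bit 5 = 1: r = r^2 * 18 mod 43 = 33^2 * 18 = 14*18 = 37
  -> B = 37
s = B^a = 37^22 mod 43  (bits of 22 = 10110)
  bit 0 = 1: r = r^2 * 37 mod 43 = 1^2 * 37 = 1*37 = 37
  bit 1 = 0: r = r^2 mod 43 = 37^2 = 36
  bit 2 = 1: r = r^2 * 37 mod 43 = 36^2 * 37 = 6*37 = 7
  bit 3 = 1: r = r^2 * 37 mod 43 = 7^2 * 37 = 6*37 = 7
  bit 4 = 0: r = r^2 mod 43 = 7^2 = 6
  -> s = B^a = 6

Answer: 25 37 6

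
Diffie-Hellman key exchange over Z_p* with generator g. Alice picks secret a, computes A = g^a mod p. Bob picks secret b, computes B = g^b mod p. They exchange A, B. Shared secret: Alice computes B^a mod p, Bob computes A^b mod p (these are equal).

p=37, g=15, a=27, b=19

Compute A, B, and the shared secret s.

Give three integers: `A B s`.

A = 15^27 mod 37  (bits of 27 = 11011)
  bit 0 = 1: r = r^2 * 15 mod 37 = 1^2 * 15 = 1*15 = 15
  bit 1 = 1: r = r^2 * 15 mod 37 = 15^2 * 15 = 3*15 = 8
  bit 2 = 0: r = r^2 mod 37 = 8^2 = 27
  bit 3 = 1: r = r^2 * 15 mod 37 = 27^2 * 15 = 26*15 = 20
  bit 4 = 1: r = r^2 * 15 mod 37 = 20^2 * 15 = 30*15 = 6
  -> A = 6
B = 15^19 mod 37  (bits of 19 = 10011)
  bit 0 = 1: r = r^2 * 15 mod 37 = 1^2 * 15 = 1*15 = 15
  bit 1 = 0: r = r^2 mod 37 = 15^2 = 3
  bit 2 = 0: r = r^2 mod 37 = 3^2 = 9
  bit 3 = 1: r = r^2 * 15 mod 37 = 9^2 * 15 = 7*15 = 31
  bit 4 = 1: r = r^2 * 15 mod 37 = 31^2 * 15 = 36*15 = 22
  -> B = 22
s = B^a = 22^27 mod 37  (bits of 27 = 11011)
  bit 0 = 1: r = r^2 * 22 mod 37 = 1^2 * 22 = 1*22 = 22
  bit 1 = 1: r = r^2 * 22 mod 37 = 22^2 * 22 = 3*22 = 29
  bit 2 = 0: r = r^2 mod 37 = 29^2 = 27
  bit 3 = 1: r = r^2 * 22 mod 37 = 27^2 * 22 = 26*22 = 17
  bit 4 = 1: r = r^2 * 22 mod 37 = 17^2 * 22 = 30*22 = 31
  -> s = B^a = 31

Answer: 6 22 31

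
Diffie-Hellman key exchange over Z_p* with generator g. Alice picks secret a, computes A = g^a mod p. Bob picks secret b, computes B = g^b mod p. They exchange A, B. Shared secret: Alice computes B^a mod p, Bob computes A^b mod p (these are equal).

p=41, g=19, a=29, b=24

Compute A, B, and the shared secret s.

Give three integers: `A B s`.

Answer: 35 18 16

Derivation:
A = 19^29 mod 41  (bits of 29 = 11101)
  bit 0 = 1: r = r^2 * 19 mod 41 = 1^2 * 19 = 1*19 = 19
  bit 1 = 1: r = r^2 * 19 mod 41 = 19^2 * 19 = 33*19 = 12
  bit 2 = 1: r = r^2 * 19 mod 41 = 12^2 * 19 = 21*19 = 30
  bit 3 = 0: r = r^2 mod 41 = 30^2 = 39
  bit 4 = 1: r = r^2 * 19 mod 41 = 39^2 * 19 = 4*19 = 35
  -> A = 35
B = 19^24 mod 41  (bits of 24 = 11000)
  bit 0 = 1: r = r^2 * 19 mod 41 = 1^2 * 19 = 1*19 = 19
  bit 1 = 1: r = r^2 * 19 mod 41 = 19^2 * 19 = 33*19 = 12
  bit 2 = 0: r = r^2 mod 41 = 12^2 = 21
  bit 3 = 0: r = r^2 mod 41 = 21^2 = 31
  bit 4 = 0: r = r^2 mod 41 = 31^2 = 18
  -> B = 18
s = B^a = 18^29 mod 41  (bits of 29 = 11101)
  bit 0 = 1: r = r^2 * 18 mod 41 = 1^2 * 18 = 1*18 = 18
  bit 1 = 1: r = r^2 * 18 mod 41 = 18^2 * 18 = 37*18 = 10
  bit 2 = 1: r = r^2 * 18 mod 41 = 10^2 * 18 = 18*18 = 37
  bit 3 = 0: r = r^2 mod 41 = 37^2 = 16
  bit 4 = 1: r = r^2 * 18 mod 41 = 16^2 * 18 = 10*18 = 16
  -> s = B^a = 16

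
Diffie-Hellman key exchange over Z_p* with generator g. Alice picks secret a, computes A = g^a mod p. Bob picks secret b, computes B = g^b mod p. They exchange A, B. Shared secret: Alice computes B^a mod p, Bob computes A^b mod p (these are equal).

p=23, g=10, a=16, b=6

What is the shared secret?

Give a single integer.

Answer: 2

Derivation:
A = 10^16 mod 23  (bits of 16 = 10000)
  bit 0 = 1: r = r^2 * 10 mod 23 = 1^2 * 10 = 1*10 = 10
  bit 1 = 0: r = r^2 mod 23 = 10^2 = 8
  bit 2 = 0: r = r^2 mod 23 = 8^2 = 18
  bit 3 = 0: r = r^2 mod 23 = 18^2 = 2
  bit 4 = 0: r = r^2 mod 23 = 2^2 = 4
  -> A = 4
B = 10^6 mod 23  (bits of 6 = 110)
  bit 0 = 1: r = r^2 * 10 mod 23 = 1^2 * 10 = 1*10 = 10
  bit 1 = 1: r = r^2 * 10 mod 23 = 10^2 * 10 = 8*10 = 11
  bit 2 = 0: r = r^2 mod 23 = 11^2 = 6
  -> B = 6
s = B^a = 6^16 mod 23  (bits of 16 = 10000)
  bit 0 = 1: r = r^2 * 6 mod 23 = 1^2 * 6 = 1*6 = 6
  bit 1 = 0: r = r^2 mod 23 = 6^2 = 13
  bit 2 = 0: r = r^2 mod 23 = 13^2 = 8
  bit 3 = 0: r = r^2 mod 23 = 8^2 = 18
  bit 4 = 0: r = r^2 mod 23 = 18^2 = 2
  -> s = B^a = 2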